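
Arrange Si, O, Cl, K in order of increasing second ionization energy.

IE_2 is the cost of taking one more electron from the +1 cation: Si⁺ still has 3 valence electrons; O⁺ still has 5 valence electrons; Cl⁺ still has 6 valence electrons; K⁺ is the bare [Ar] core.
Usually core removal costs more than valence removal, but here the competition is close: a tightly held n=2 valence electron can cost more to remove than an n=3 core electron, so the actual values have to decide it.
Valence configurations: Si⁺ [Ne]3s²3p¹, O⁺ [He]2s²2p³, Cl⁺ [Ne]3s²3p⁴.
The numbers (kJ/mol): Si 1577, O 3388, Cl 2298, K 3052.
Putting it together, IE_2: Si < Cl < K < O.

Si, Cl, K, O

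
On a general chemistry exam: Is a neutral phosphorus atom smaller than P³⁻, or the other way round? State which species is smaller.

P

Forming P³⁻ adds 3 electrons to P. More electron–electron repulsion in the same shell, with unchanged nuclear charge, lets the cloud expand.
An anion is larger than its parent atom: P³⁻ > P.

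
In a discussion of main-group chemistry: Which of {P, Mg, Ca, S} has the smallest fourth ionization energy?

S

After 3 electrons have been removed, what remains? P³⁺ still has 2 valence electrons; Mg³⁺ is already 1 electron into the core; Ca³⁺ is already 1 electron into the core; S³⁺ still has 3 valence electrons.
Pulling an electron out of a noble-gas core costs far more than removing a remaining valence electron, so Ca and Mg sit at the high end of IE_4.
Valence configurations: P³⁺ [Ne]3s², S³⁺ [Ne]3s²3p¹.
S³⁺ loses a lone 3p electron whereas P³⁺ must break into a filled 3s² pair, so IE_4(P) > IE_4(S) even though S has the higher nuclear charge.
The numbers (kJ/mol): P 4964, Mg 10543, Ca 6491, S 4556.
Putting it together, IE_4: S < P < Ca < Mg.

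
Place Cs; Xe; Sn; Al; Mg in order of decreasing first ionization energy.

Mg is in period 3, group 2; Al is in period 3, group 13; Sn is in period 5, group 14; Xe is in period 5, group 18; Cs is in period 6, group 1.
First ionization energy rises across a period (greater Z_eff holds electrons more tightly) and falls down a group (valence electrons are farther from the nucleus).
Neither a single period nor a single group — weigh both effects.
Al > Cs: both effects reinforce here, so Al is clearly the higher of the two.
Sn > Al: period and group pull opposite ways; the across-period shift dominates (709 vs 578 kJ/mol).
Mg > Sn: the two effects oppose for this pair; the down-group effect wins (738 vs 709 kJ/mol).
Xe > Mg: period and group pull opposite ways; the across-period shift dominates (1170 vs 738 kJ/mol).
Note the exception: Mg has a higher first ionization energy than Al, contrary to the simple trend — Al's single 3p electron is easier to remove than one from Mg's filled 3s².
For reference (kJ/mol): Mg 738, Al 578, Sn 709, Xe 1170, Cs 376.
So from highest to lowest: Xe > Mg > Sn > Al > Cs.

Xe, Mg, Sn, Al, Cs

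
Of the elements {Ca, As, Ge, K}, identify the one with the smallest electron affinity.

Ca

K is in period 4, group 1; Ca is in period 4, group 2; Ge is in period 4, group 14; As is in period 4, group 15.
Electron affinity generally becomes more exothermic across a period toward the halogens and less exothermic down a group.
All lie in period 4; the across-period trend (electron affinity increases left to right) applies, with the exception below.
Note the exception: K has a higher electron affinity than Ca, contrary to the simple trend — adding an electron to Ca (ns²) has to open a new, higher-energy np subshell, which is unfavourable.
Note the exception: Ge has a higher electron affinity than As, contrary to the simple trend — adding an electron to As's half-filled 4p³ is unfavourable, so Ge (4p²) has the more exothermic EA.
Approximate values (kJ/mol): K 48, Ca 2, Ge 119, As 78.
The smallest electron affinity among these belongs to Ca.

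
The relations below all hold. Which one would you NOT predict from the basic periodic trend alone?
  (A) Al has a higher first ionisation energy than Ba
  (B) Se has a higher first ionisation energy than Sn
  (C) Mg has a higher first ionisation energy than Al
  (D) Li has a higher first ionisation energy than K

(C)

The general trend: first ionisation energy increases across a period and decreases down a group.
(A) Al (period 3, group 13) vs Ba (period 6, group 2): the stated order agrees with the simple trend.
(B) Se (period 4, group 16) vs Sn (period 5, group 14): the stated order agrees with the simple trend.
(C) Mg (period 3, group 2) vs Al (period 3, group 13): the stated order contradicts the simple trend.
(D) Li (period 2, group 1) vs K (period 4, group 1): the stated order agrees with the simple trend.
The exception is (C): Al's single 3p electron is easier to remove than one from Mg's filled 3s².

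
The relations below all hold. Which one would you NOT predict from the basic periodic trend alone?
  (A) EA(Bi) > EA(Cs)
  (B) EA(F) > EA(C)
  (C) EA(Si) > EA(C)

(C)

The general trend: electron affinity increases across a period and decreases down a group.
(A) Bi (period 6, group 15) vs Cs (period 6, group 1): the stated order agrees with the simple trend.
(B) F (period 2, group 17) vs C (period 2, group 14): the stated order agrees with the simple trend.
(C) Si (period 3, group 14) vs C (period 2, group 14): the stated order contradicts the simple trend.
The exception is (C): Si's larger, more diffuse 3p orbitals accept an added electron slightly more readily than C's compact 2p.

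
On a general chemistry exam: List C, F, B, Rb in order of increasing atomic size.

F < C < B < Rb

B is in period 2, group 13; C is in period 2, group 14; F is in period 2, group 17; Rb is in period 5, group 1.
Moving right in a period, electrons are added to the same shell under a stronger nuclear pull, so atoms get smaller; moving down, a new shell is opened and atoms get larger.
These span different periods and groups, so the two trends combine.
C > F: C lies to the left of F in period 2, so the across-period effect alone puts C larger.
B > C: B lies to the left of C in period 2, so the across-period effect alone puts B larger.
Rb > B: both effects reinforce here, so Rb is clearly the larger of the two.
For reference (pm): B 85, C 75, F 64, Rb 210.
So from smallest to largest: F < C < B < Rb.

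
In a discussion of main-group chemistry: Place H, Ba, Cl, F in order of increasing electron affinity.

Ba < H < F < Cl

Electron affinity generally becomes more exothermic across a period toward the halogens and less exothermic down a group.
These span different periods and groups, so the two trends combine.
H > Ba: the two effects oppose for this pair; the down-group effect wins (73 vs 14 kJ/mol).
F > H: the two effects oppose for this pair; the across-period effect wins (328 vs 73 kJ/mol).
Cl > F: this pair runs against the simple trend — see the exception note.
Note the exception: Cl has a higher electron affinity than F, contrary to the simple trend — F's small 2p subshell makes the incoming electron feel strong e⁻–e⁻ repulsion, so Cl actually releases more energy on gaining an electron.
Approximate values (kJ/mol): H 73, F 328, Cl 349, Ba 14.
So from lowest to highest: Ba < H < F < Cl.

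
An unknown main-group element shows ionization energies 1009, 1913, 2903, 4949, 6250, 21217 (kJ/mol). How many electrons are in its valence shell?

5

Look for the largest jump between consecutive ionization energies: IE6/IE5 ≈ 3.4, far larger than any earlier ratio.
That jump marks the point where a core electron is being removed. So the atom has 5 valence electrons.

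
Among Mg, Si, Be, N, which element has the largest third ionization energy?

Be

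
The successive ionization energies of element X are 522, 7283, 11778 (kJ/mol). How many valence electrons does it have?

1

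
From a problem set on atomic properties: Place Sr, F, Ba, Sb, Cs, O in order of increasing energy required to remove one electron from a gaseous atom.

Cs, Ba, Sr, Sb, O, F

O is in period 2, group 16; F is in period 2, group 17; Sr is in period 5, group 2; Sb is in period 5, group 15; Cs is in period 6, group 1; Ba is in period 6, group 2.
Across a period the outer electron is held more tightly (higher IE₁); down a group it sits in a higher shell, more shielded, and comes off more easily.
These span different periods and groups, so the two trends combine.
Ba > Cs: Ba lies to the right of Cs in period 6, so the across-period effect alone puts Ba higher.
Sr > Ba: they share group 2; the group trend gives Sr the larger value.
Sb > Sr: both are in period 5; the period trend gives Sb the larger value.
O > Sb: both effects reinforce here, so O is clearly the higher of the two.
F > O: F lies to the right of O in period 2, so the across-period effect alone puts F higher.
Approximate values (kJ/mol): O 1314, F 1681, Sr 550, Sb 831, Cs 376, Ba 503.
So from lowest to highest: Cs < Ba < Sr < Sb < O < F.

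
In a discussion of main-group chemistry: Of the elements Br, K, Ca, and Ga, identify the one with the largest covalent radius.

Moving right in a period, electrons are added to the same shell under a stronger nuclear pull, so atoms get smaller; moving down, a new shell is opened and atoms get larger.
All lie in period 4, so atomic radius increases right to left.
The largest covalent radius among these belongs to K.

K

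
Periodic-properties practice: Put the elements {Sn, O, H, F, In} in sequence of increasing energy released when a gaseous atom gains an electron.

Adding an electron releases more energy for atoms nearer the top right (short of the noble gases).
Neither a single period nor a single group — weigh both effects.
H > In: period and group pull opposite ways; the down-group shift dominates (73 vs 29 kJ/mol).
Sn > H: the two effects oppose for this pair; the across-period effect wins (107 vs 73 kJ/mol).
O > Sn: both effects reinforce here, so O is clearly the higher of the two.
F > O: both are in period 2; the period trend gives F the larger value.
For reference (kJ/mol): H 73, O 141, F 328, In 29, Sn 107.
So from lowest to highest: In < H < Sn < O < F.

In < H < Sn < O < F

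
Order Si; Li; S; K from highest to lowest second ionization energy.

After 1 electron has been removed, what remains? Si⁺ still has 3 valence electrons; Li⁺ is the bare [He] core; S⁺ still has 5 valence electrons; K⁺ is the bare [Ar] core.
Core electrons are held far more tightly than valence electrons, so K and Li top the IE_2 order.
Valence configurations: Si⁺ [Ne]3s²3p¹, S⁺ [Ne]3s²3p³.
The numbers (kJ/mol): Si 1577, Li 7298, S 2252, K 3052.
Overall IE_2 order: Si < S < K < Li.

Li, K, S, Si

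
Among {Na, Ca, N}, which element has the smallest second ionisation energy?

IE_2 is the cost of taking one more electron from the +1 cation: Na⁺ is the bare [Ne] core; Ca⁺ still has 1 valence electron; N⁺ still has 4 valence electrons.
Core electrons are held far more tightly than valence electrons, so Na tops the IE_2 order.
Valence configurations: Ca⁺ [Ar]4s¹, N⁺ [He]2s²2p².
Tabulated IE_2 (kJ/mol): Na 4562, Ca 1145, N 2856.
Putting it together, IE_2: Ca < N < Na.

Ca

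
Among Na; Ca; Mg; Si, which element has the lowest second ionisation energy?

Ca

IE_2 is the cost of taking one more electron from the +1 cation: Na⁺ is the bare [Ne] core; Ca⁺ still has 1 valence electron; Mg⁺ still has 1 valence electron; Si⁺ still has 3 valence electrons.
Pulling an electron out of a noble-gas core costs far more than removing a remaining valence electron, so Na sits at the high end of IE_2.
Valence configurations: Ca⁺ [Ar]4s¹, Mg⁺ [Ne]3s¹, Si⁺ [Ne]3s²3p¹.
Tabulated IE_2 (kJ/mol): Na 4562, Ca 1145, Mg 1451, Si 1577.
Overall IE_2 order: Ca < Mg < Si < Na.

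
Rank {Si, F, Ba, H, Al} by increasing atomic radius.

H is in period 1, group 1; F is in period 2, group 17; Al is in period 3, group 13; Si is in period 3, group 14; Ba is in period 6, group 2.
Moving right in a period, electrons are added to the same shell under a stronger nuclear pull, so atoms get smaller; moving down, a new shell is opened and atoms get larger.
These span different periods and groups, so the two trends combine.
F > H: period and group pull opposite ways; the down-group shift dominates (64 vs 32 pm).
Si > F: relative to F, both the across-period and down-group shifts push Si's atomic radius up.
Al > Si: Al lies to the left of Si in period 3, so the across-period effect alone puts Al larger.
Ba > Al: both effects reinforce here, so Ba is clearly the larger of the two.
For reference (pm): H 32, F 64, Al 126, Si 116, Ba 196.
So from smallest to largest: H < F < Si < Al < Ba.

H < F < Si < Al < Ba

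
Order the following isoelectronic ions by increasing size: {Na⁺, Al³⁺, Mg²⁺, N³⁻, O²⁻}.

Al³⁺, Mg²⁺, Na⁺, O²⁻, N³⁻

All of these have 10 electrons, so size is governed by nuclear charge alone: the more protons, the stronger the pull on the same electron cloud, and the smaller the ion.
Nuclear charges: Al³⁺ (Z=13), Mg²⁺ (Z=12), Na⁺ (Z=11), O²⁻ (Z=8), N³⁻ (Z=7).
Smallest to largest: Al³⁺ < Mg²⁺ < Na⁺ < O²⁻ < N³⁻.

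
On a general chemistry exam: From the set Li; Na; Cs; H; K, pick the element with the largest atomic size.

H is in period 1, group 1; Li is in period 2, group 1; Na is in period 3, group 1; K is in period 4, group 1; Cs is in period 6, group 1.
Atomic radius shrinks across a period as nuclear charge pulls the same shell inward, and grows down a group as new shells are added.
All are in group 1, so atomic radius increases down the group.
The largest atomic size among these belongs to Cs.

Cs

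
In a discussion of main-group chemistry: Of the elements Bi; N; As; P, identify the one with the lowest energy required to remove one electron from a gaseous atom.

Bi

Across a period the outer electron is held more tightly (higher IE₁); down a group it sits in a higher shell, more shielded, and comes off more easily.
All are in group 15, so first ionization energy increases up the group.
The lowest energy required to remove one electron from a gaseous atom among these belongs to Bi.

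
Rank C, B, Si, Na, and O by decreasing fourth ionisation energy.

B > Na > O > C > Si

The fourth ionization energy removes an electron from the +3 ion. For each element: C³⁺ still has 1 valence electron; B³⁺ is the bare [He] core; Si³⁺ still has 1 valence electron; Na³⁺ is already 2 electrons into the core; O³⁺ still has 3 valence electrons.
Breaking into a closed-shell core is much more expensive than removing a leftover valence electron — Na and B have the largest IE_4 here.
Valence configurations: C³⁺ [He]2s¹, Si³⁺ [Ne]3s¹, O³⁺ [He]2s²2p¹.
Tabulated IE_4 (kJ/mol): C 6223, B 25026, Si 4356, Na 9543, O 7469.
Overall IE_4 order: Si < C < O < Na < B.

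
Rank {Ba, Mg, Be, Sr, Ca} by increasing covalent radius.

Be is in period 2, group 2; Mg is in period 3, group 2; Ca is in period 4, group 2; Sr is in period 5, group 2; Ba is in period 6, group 2.
Moving right in a period, electrons are added to the same shell under a stronger nuclear pull, so atoms get smaller; moving down, a new shell is opened and atoms get larger.
All are in group 2, so atomic radius increases down the group.
So from smallest to largest: Be < Mg < Ca < Sr < Ba.

Be < Mg < Ca < Sr < Ba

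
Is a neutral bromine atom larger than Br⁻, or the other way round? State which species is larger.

Br⁻

Forming Br⁻ adds 1 electron to Br. More electron–electron repulsion in the same shell, with unchanged nuclear charge, lets the cloud expand.
An anion is larger than its parent atom: Br⁻ > Br.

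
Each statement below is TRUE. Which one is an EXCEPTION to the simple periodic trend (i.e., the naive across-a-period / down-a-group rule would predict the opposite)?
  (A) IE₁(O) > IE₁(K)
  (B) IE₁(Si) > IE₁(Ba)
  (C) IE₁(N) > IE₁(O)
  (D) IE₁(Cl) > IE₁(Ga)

(C)

The general trend: first ionisation energy increases across a period and decreases down a group.
(A) O (period 2, group 16) vs K (period 4, group 1): the stated order agrees with the simple trend.
(B) Si (period 3, group 14) vs Ba (period 6, group 2): the stated order agrees with the simple trend.
(C) N (period 2, group 15) vs O (period 2, group 16): the stated order contradicts the simple trend.
(D) Cl (period 3, group 17) vs Ga (period 4, group 13): the stated order agrees with the simple trend.
The exception is (C): pairing an electron in O's 2p⁴ costs repulsion energy, so O ionizes more easily than half-filled N (2p³).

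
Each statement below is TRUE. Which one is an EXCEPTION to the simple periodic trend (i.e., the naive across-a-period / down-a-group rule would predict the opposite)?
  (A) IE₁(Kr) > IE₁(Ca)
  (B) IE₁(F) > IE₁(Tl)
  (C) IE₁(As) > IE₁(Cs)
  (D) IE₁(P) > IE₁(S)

The general trend: IE₁ increases across a period and decreases down a group.
(A) Kr (period 4, group 18) vs Ca (period 4, group 2): the stated order agrees with the simple trend.
(B) F (period 2, group 17) vs Tl (period 6, group 13): the stated order agrees with the simple trend.
(C) As (period 4, group 15) vs Cs (period 6, group 1): the stated order agrees with the simple trend.
(D) P (period 3, group 15) vs S (period 3, group 16): the stated order contradicts the simple trend.
The exception is (D): S (3p⁴) ionizes more easily than half-filled P (3p³) because the paired 3p electron in S is pushed out by e⁻–e⁻ repulsion.

(D)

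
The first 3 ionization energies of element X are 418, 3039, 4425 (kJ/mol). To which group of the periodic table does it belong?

Group 1

Look for the largest jump between consecutive ionization energies: IE2/IE1 ≈ 7.3, far larger than any earlier ratio.
That jump marks the point where a core electron is being removed. So the atom has 1 valence electron.
A main-group element with 1 valence electron is in group 1.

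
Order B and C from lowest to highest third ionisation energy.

B, C

Consider each +2 ion: B²⁺ still has 1 valence electron; C²⁺ still has 2 valence electrons.
All are still removing valence electrons, so compare the +2 ions as you would atoms: IE_3 generally rises across a period (higher Z_eff) and falls down a group (larger shell), subject to the usual subshell exceptions.
Valence configurations: B²⁺ [He]2s¹, C²⁺ [He]2s².
The numbers (kJ/mol): B 3660, C 4620.
Hence IE_3: B < C.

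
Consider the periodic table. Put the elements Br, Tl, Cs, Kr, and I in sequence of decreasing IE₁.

Kr > Br > I > Tl > Cs

Br is in period 4, group 17; Kr is in period 4, group 18; I is in period 5, group 17; Cs is in period 6, group 1; Tl is in period 6, group 13.
Across a period the outer electron is held more tightly (higher IE₁); down a group it sits in a higher shell, more shielded, and comes off more easily.
Here both period and group differ, so the two effects have to be weighed against each other.
Tl > Cs: both are in period 6; the period trend gives Tl the larger value.
I > Tl: both effects reinforce here, so I is clearly the higher of the two.
Br > I: Br sits above I in group 17, so the down-group effect alone puts Br higher.
Kr > Br: Kr lies to the right of Br in period 4, so the across-period effect alone puts Kr higher.
For reference (kJ/mol): Br 1140, Kr 1351, I 1008, Cs 376, Tl 589.
So from highest to lowest: Kr > Br > I > Tl > Cs.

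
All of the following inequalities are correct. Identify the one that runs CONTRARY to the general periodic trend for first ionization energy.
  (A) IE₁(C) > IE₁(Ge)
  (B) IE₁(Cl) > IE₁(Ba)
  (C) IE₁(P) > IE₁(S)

(C)

The general trend: first ionization energy increases across a period and decreases down a group.
(A) C (period 2, group 14) vs Ge (period 4, group 14): the stated order agrees with the simple trend.
(B) Cl (period 3, group 17) vs Ba (period 6, group 2): the stated order agrees with the simple trend.
(C) P (period 3, group 15) vs S (period 3, group 16): the stated order contradicts the simple trend.
The exception is (C): S (3p⁴) ionizes more easily than half-filled P (3p³) because the paired 3p electron in S is pushed out by e⁻–e⁻ repulsion.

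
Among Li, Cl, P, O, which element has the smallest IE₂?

After 1 electron has been removed, what remains? Li⁺ is the bare [He] core; Cl⁺ still has 6 valence electrons; P⁺ still has 4 valence electrons; O⁺ still has 5 valence electrons.
Core electrons are held far more tightly than valence electrons, so Li tops the IE_2 order.
Valence configurations: Cl⁺ [Ne]3s²3p⁴, P⁺ [Ne]3s²3p², O⁺ [He]2s²2p³.
The numbers (kJ/mol): Li 7298, Cl 2298, P 1907, O 3388.
Putting it together, IE_2: P < Cl < O < Li.

P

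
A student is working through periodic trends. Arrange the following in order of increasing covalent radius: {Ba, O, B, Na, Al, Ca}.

O < B < Al < Na < Ca < Ba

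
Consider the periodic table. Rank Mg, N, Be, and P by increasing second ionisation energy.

Mg < Be < P < N

IE_2 is the cost of taking one more electron from the +1 cation: Mg⁺ still has 1 valence electron; N⁺ still has 4 valence electrons; Be⁺ still has 1 valence electron; P⁺ still has 4 valence electrons.
All are still removing valence electrons, so compare the +1 ions as you would atoms: IE_2 generally rises across a period (higher Z_eff) and falls down a group (larger shell), subject to the usual subshell exceptions.
Valence configurations: Mg⁺ [Ne]3s¹, N⁺ [He]2s²2p², Be⁺ [He]2s¹, P⁺ [Ne]3s²3p².
The numbers (kJ/mol): Mg 1451, N 2856, Be 1757, P 1907.
Overall IE_2 order: Mg < Be < P < N.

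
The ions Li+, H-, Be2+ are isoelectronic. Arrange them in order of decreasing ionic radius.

All of these have 2 electrons, so size is governed by nuclear charge alone: the more protons, the stronger the pull on the same electron cloud, and the smaller the ion.
Nuclear charges: Be2+ (Z=4), Li+ (Z=3), H- (Z=1).
Largest to smallest: H- > Li+ > Be2+.

H- > Li+ > Be2+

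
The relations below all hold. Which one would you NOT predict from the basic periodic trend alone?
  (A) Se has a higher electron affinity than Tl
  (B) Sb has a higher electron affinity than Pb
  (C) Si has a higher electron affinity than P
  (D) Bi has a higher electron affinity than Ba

(C)

The general trend: electron affinity increases across a period and decreases down a group.
(A) Se (period 4, group 16) vs Tl (period 6, group 13): the stated order agrees with the simple trend.
(B) Sb (period 5, group 15) vs Pb (period 6, group 14): the stated order agrees with the simple trend.
(C) Si (period 3, group 14) vs P (period 3, group 15): the stated order contradicts the simple trend.
(D) Bi (period 6, group 15) vs Ba (period 6, group 2): the stated order agrees with the simple trend.
The exception is (C): adding an electron to P's half-filled 3p³ is unfavourable, so Si (3p²) has the more exothermic EA.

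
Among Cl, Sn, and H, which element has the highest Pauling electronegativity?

Cl

H is in period 1, group 1; Cl is in period 3, group 17; Sn is in period 5, group 14.
Smaller atoms with higher effective nuclear charge are more electronegative.
These span different periods and groups, so the two trends combine.
H > Sn: period and group pull opposite ways; the down-group shift dominates (2.20 vs 1.96).
Cl > H: period and group pull opposite ways; the across-period shift dominates (3.16 vs 2.20).
Tabulated electronegativity (Pauling): H 2.20, Cl 3.16, Sn 1.96.
The highest Pauling electronegativity among these belongs to Cl.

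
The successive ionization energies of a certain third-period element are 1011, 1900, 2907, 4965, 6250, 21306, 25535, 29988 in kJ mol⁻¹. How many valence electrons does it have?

5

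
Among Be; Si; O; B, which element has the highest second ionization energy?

O

The second ionization energy removes an electron from the +1 ion. For each element: Be⁺ still has 1 valence electron; Si⁺ still has 3 valence electrons; O⁺ still has 5 valence electrons; B⁺ still has 2 valence electrons.
All are still removing valence electrons, so compare the +1 ions as you would atoms: IE_2 generally rises across a period (higher Z_eff) and falls down a group (larger shell), subject to the usual subshell exceptions.
Valence configurations: Be⁺ [He]2s¹, Si⁺ [Ne]3s²3p¹, O⁺ [He]2s²2p³, B⁺ [He]2s².
Tabulated IE_2 (kJ/mol): Be 1757, Si 1577, O 3388, B 2427.
Overall IE_2 order: Si < Be < B < O.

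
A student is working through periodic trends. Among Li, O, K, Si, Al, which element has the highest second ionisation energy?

Li

IE_2 is the cost of taking one more electron from the +1 cation: Li⁺ is the bare [He] core; O⁺ still has 5 valence electrons; K⁺ is the bare [Ar] core; Si⁺ still has 3 valence electrons; Al⁺ still has 2 valence electrons.
Usually core removal costs more than valence removal, but here the competition is close: a tightly held n=2 valence electron can cost more to remove than an n=3 core electron, so the actual values have to decide it.
Valence configurations: O⁺ [He]2s²2p³, Si⁺ [Ne]3s²3p¹, Al⁺ [Ne]3s².
Si⁺ loses a lone 3p electron whereas Al⁺ must break into a filled 3s² pair, so IE_2(Al) > IE_2(Si) even though Si has the higher nuclear charge.
The numbers (kJ/mol): Li 7298, O 3388, K 3052, Si 1577, Al 1817.
Putting it together, IE_2: Si < Al < K < O < Li.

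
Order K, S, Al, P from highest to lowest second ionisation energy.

K > S > P > Al

After 1 electron has been removed, what remains? K⁺ is the bare [Ar] core; S⁺ still has 5 valence electrons; Al⁺ still has 2 valence electrons; P⁺ still has 4 valence electrons.
Pulling an electron out of a noble-gas core costs far more than removing a remaining valence electron, so K sits at the high end of IE_2.
Valence configurations: S⁺ [Ne]3s²3p³, Al⁺ [Ne]3s², P⁺ [Ne]3s²3p².
The numbers (kJ/mol): K 3052, S 2252, Al 1817, P 1907.
Putting it together, IE_2: Al < P < S < K.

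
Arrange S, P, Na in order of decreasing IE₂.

Na > S > P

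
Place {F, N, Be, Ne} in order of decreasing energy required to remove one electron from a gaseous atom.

Ne, F, N, Be

Be is in period 2, group 2; N is in period 2, group 15; F is in period 2, group 17; Ne is in period 2, group 18.
Across a period the outer electron is held more tightly (higher IE₁); down a group it sits in a higher shell, more shielded, and comes off more easily.
All lie in period 2, so first ionization energy increases left to right.
So from highest to lowest: Ne > F > N > Be.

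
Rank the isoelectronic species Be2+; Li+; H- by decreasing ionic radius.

H- > Li+ > Be2+

All of these have 2 electrons, so size is governed by nuclear charge alone: the more protons, the stronger the pull on the same electron cloud, and the smaller the ion.
Nuclear charges: Be2+ (Z=4), Li+ (Z=3), H- (Z=1).
Largest to smallest: H- > Li+ > Be2+.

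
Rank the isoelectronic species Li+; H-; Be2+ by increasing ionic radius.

All of these have 2 electrons, so size is governed by nuclear charge alone: the more protons, the stronger the pull on the same electron cloud, and the smaller the ion.
Nuclear charges: Be2+ (Z=4), Li+ (Z=3), H- (Z=1).
Smallest to largest: Be2+ < Li+ < H-.

Be2+, Li+, H-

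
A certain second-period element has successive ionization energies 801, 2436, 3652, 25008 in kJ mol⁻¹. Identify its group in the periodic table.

Group 13

Look for the largest jump between consecutive ionization energies: IE4/IE3 ≈ 6.8, far larger than any earlier ratio.
That jump marks the point where a core electron is being removed. So the atom has 3 valence electrons.
A main-group element with 3 valence electrons is in group 13.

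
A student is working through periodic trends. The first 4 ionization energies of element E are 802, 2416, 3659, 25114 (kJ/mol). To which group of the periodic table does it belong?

Group 13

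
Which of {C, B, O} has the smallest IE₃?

IE_3 is the cost of taking one more electron from the +2 cation: C²⁺ still has 2 valence electrons; B²⁺ still has 1 valence electron; O²⁺ still has 4 valence electrons.
All are still removing valence electrons, so compare the +2 ions as you would atoms: IE_3 generally rises across a period (higher Z_eff) and falls down a group (larger shell), subject to the usual subshell exceptions.
Valence configurations: C²⁺ [He]2s², B²⁺ [He]2s¹, O²⁺ [He]2s²2p².
Approximate IE_3 values (kJ/mol): C 4620, B 3660, O 5300.
Putting it together, IE_3: B < C < O.

B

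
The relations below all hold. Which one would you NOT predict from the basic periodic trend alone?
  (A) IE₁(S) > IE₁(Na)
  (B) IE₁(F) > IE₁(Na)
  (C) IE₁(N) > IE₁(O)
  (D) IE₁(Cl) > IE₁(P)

(C)

The general trend: first ionisation energy increases across a period and decreases down a group.
(A) S (period 3, group 16) vs Na (period 3, group 1): the stated order agrees with the simple trend.
(B) F (period 2, group 17) vs Na (period 3, group 1): the stated order agrees with the simple trend.
(C) N (period 2, group 15) vs O (period 2, group 16): the stated order contradicts the simple trend.
(D) Cl (period 3, group 17) vs P (period 3, group 15): the stated order agrees with the simple trend.
The exception is (C): pairing an electron in O's 2p⁴ costs repulsion energy, so O ionizes more easily than half-filled N (2p³).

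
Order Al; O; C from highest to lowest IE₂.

After 1 electron has been removed, what remains? Al⁺ still has 2 valence electrons; O⁺ still has 5 valence electrons; C⁺ still has 3 valence electrons.
All are still removing valence electrons, so compare the +1 ions as you would atoms: IE_2 generally rises across a period (higher Z_eff) and falls down a group (larger shell), subject to the usual subshell exceptions.
Valence configurations: Al⁺ [Ne]3s², O⁺ [He]2s²2p³, C⁺ [He]2s²2p¹.
Tabulated IE_2 (kJ/mol): Al 1817, O 3388, C 2353.
Putting it together, IE_2: Al < C < O.

O > C > Al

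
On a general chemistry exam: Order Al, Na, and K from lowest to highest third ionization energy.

Al < K < Na

Consider each +2 ion: Al²⁺ still has 1 valence electron; Na²⁺ is already 1 electron into the core; K²⁺ is already 1 electron into the core.
Breaking into a closed-shell core is much more expensive than removing a leftover valence electron — K and Na have the largest IE_3 here.
Tabulated IE_3 (kJ/mol): Al 2745, Na 6910, K 4420.
Overall IE_3 order: Al < K < Na.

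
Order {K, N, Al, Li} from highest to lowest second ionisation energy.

Consider each +1 ion: K⁺ is the bare [Ar] core; N⁺ still has 4 valence electrons; Al⁺ still has 2 valence electrons; Li⁺ is the bare [He] core.
Core electrons are held far more tightly than valence electrons, so K and Li top the IE_2 order.
Valence configurations: N⁺ [He]2s²2p², Al⁺ [Ne]3s².
The numbers (kJ/mol): K 3052, N 2856, Al 1817, Li 7298.
Overall IE_2 order: Al < N < K < Li.

Li, K, N, Al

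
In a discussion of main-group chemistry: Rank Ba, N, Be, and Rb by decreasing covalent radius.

Rb > Ba > Be > N

Be is in period 2, group 2; N is in period 2, group 15; Rb is in period 5, group 1; Ba is in period 6, group 2.
Across a period the added protons contract the valence shell; down a group each new principal shell makes the atom larger.
Neither a single period nor a single group — weigh both effects.
Be > N: Be lies to the left of N in period 2, so the across-period effect alone puts Be larger.
Ba > Be: they share group 2; the group trend gives Ba the larger value.
Rb > Ba: the two effects oppose for this pair; the across-period effect wins (210 vs 196 pm).
For reference (pm): Be 102, N 71, Rb 210, Ba 196.
So from largest to smallest: Rb > Ba > Be > N.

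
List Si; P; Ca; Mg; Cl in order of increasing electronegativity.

Ca < Mg < Si < P < Cl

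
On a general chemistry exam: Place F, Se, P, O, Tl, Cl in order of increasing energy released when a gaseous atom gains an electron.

Adding an electron releases more energy for atoms nearer the top right (short of the noble gases).
Neither a single period nor a single group — weigh both effects.
P > Tl: relative to Tl, both the across-period and down-group shifts push P's electron affinity up.
O > P: relative to P, both the across-period and down-group shifts push O's electron affinity up.
Se > O: this pair runs against the simple trend — see the exception note.
F > Se: relative to Se, both the across-period and down-group shifts push F's electron affinity up.
Cl > F: this pair runs against the simple trend — see the exception note.
Note the exception: Se has a higher electron affinity than O, contrary to the simple trend — O's compact 2p subshell gives strong electron–electron repulsion on the added electron.
Note the exception: Cl has a higher electron affinity than F, contrary to the simple trend — F's small 2p subshell makes the incoming electron feel strong e⁻–e⁻ repulsion, so Cl actually releases more energy on gaining an electron.
Approximate values (kJ/mol): O 141, F 328, P 72, Cl 349, Se 195, Tl 19.
So from lowest to highest: Tl < P < O < Se < F < Cl.

Tl < P < O < Se < F < Cl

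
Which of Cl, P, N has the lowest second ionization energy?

P

IE_2 is the cost of taking one more electron from the +1 cation: Cl⁺ still has 6 valence electrons; P⁺ still has 4 valence electrons; N⁺ still has 4 valence electrons.
All are still removing valence electrons, so compare the +1 ions as you would atoms: IE_2 generally rises across a period (higher Z_eff) and falls down a group (larger shell), subject to the usual subshell exceptions.
Valence configurations: Cl⁺ [Ne]3s²3p⁴, P⁺ [Ne]3s²3p², N⁺ [He]2s²2p².
The numbers (kJ/mol): Cl 2298, P 1907, N 2856.
Overall IE_2 order: P < Cl < N.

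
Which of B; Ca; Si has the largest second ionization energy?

After 1 electron has been removed, what remains? B⁺ still has 2 valence electrons; Ca⁺ still has 1 valence electron; Si⁺ still has 3 valence electrons.
All are still removing valence electrons, so compare the +1 ions as you would atoms: IE_2 generally rises across a period (higher Z_eff) and falls down a group (larger shell), subject to the usual subshell exceptions.
Valence configurations: B⁺ [He]2s², Ca⁺ [Ar]4s¹, Si⁺ [Ne]3s²3p¹.
The numbers (kJ/mol): B 2427, Ca 1145, Si 1577.
Putting it together, IE_2: Ca < Si < B.

B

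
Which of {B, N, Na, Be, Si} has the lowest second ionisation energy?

Consider each +1 ion: B⁺ still has 2 valence electrons; N⁺ still has 4 valence electrons; Na⁺ is the bare [Ne] core; Be⁺ still has 1 valence electron; Si⁺ still has 3 valence electrons.
Core electrons are held far more tightly than valence electrons, so Na tops the IE_2 order.
Valence configurations: B⁺ [He]2s², N⁺ [He]2s²2p², Be⁺ [He]2s¹, Si⁺ [Ne]3s²3p¹.
Approximate IE_2 values (kJ/mol): B 2427, N 2856, Na 4562, Be 1757, Si 1577.
Overall IE_2 order: Si < Be < B < N < Na.

Si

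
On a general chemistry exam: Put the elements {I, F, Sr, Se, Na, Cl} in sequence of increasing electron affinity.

F is in period 2, group 17; Na is in period 3, group 1; Cl is in period 3, group 17; Se is in period 4, group 16; Sr is in period 5, group 2; I is in period 5, group 17.
Adding an electron releases more energy for atoms nearer the top right (short of the noble gases).
These span different periods and groups, so the two trends combine.
Na > Sr: the two effects oppose for this pair; the down-group effect wins (53 vs 5 kJ/mol).
Se > Na: the two effects oppose for this pair; the across-period effect wins (195 vs 53 kJ/mol).
I > Se: period and group pull opposite ways; the across-period shift dominates (295 vs 195 kJ/mol).
F > I: F sits above I in group 17, so the down-group effect alone puts F higher.
Cl > F: this pair runs against the simple trend — see the exception note.
Note the exception: Cl has a higher electron affinity than F, contrary to the simple trend — F's small 2p subshell makes the incoming electron feel strong e⁻–e⁻ repulsion, so Cl actually releases more energy on gaining an electron.
Approximate values (kJ/mol): F 328, Na 53, Cl 349, Se 195, Sr 5, I 295.
So from lowest to highest: Sr < Na < Se < I < F < Cl.

Sr < Na < Se < I < F < Cl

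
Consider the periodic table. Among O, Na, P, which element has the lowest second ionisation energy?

P

After 1 electron has been removed, what remains? O⁺ still has 5 valence electrons; Na⁺ is the bare [Ne] core; P⁺ still has 4 valence electrons.
Pulling an electron out of a noble-gas core costs far more than removing a remaining valence electron, so Na sits at the high end of IE_2.
Valence configurations: O⁺ [He]2s²2p³, P⁺ [Ne]3s²3p².
The numbers (kJ/mol): O 3388, Na 4562, P 1907.
Hence IE_2: P < O < Na.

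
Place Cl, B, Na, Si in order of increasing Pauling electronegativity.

Na, Si, B, Cl

B is in period 2, group 13; Na is in period 3, group 1; Si is in period 3, group 14; Cl is in period 3, group 17.
Electronegativity increases across a period and decreases down a group, tracking effective nuclear charge and atomic size.
Here both period and group differ, so the two effects have to be weighed against each other.
Si > Na: both are in period 3; the period trend gives Si the larger value.
B > Si: the two effects oppose for this pair; the down-group effect wins (2.04 vs 1.90).
Cl > B: period and group pull opposite ways; the across-period shift dominates (3.16 vs 2.04).
Approximate values (Pauling): B 2.04, Na 0.93, Si 1.90, Cl 3.16.
So from lowest to highest: Na < Si < B < Cl.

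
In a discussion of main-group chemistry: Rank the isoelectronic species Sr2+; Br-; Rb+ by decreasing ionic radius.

Br-, Rb+, Sr2+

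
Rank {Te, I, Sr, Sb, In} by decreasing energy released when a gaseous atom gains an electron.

I > Te > Sb > In > Sr

Sr is in period 5, group 2; In is in period 5, group 13; Sb is in period 5, group 15; Te is in period 5, group 16; I is in period 5, group 17.
EA tends to increase across a period and decrease down a group, though the pattern is less regular than for IE or radius.
All lie in period 5, so electron affinity increases left to right.
So from highest to lowest: I > Te > Sb > In > Sr.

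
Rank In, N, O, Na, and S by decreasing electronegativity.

N is in period 2, group 15; O is in period 2, group 16; Na is in period 3, group 1; S is in period 3, group 16; In is in period 5, group 13.
Smaller atoms with higher effective nuclear charge are more electronegative.
Here both period and group differ, so the two effects have to be weighed against each other.
In > Na: the two effects oppose for this pair; the across-period effect wins (1.78 vs 0.93).
S > In: relative to In, both the across-period and down-group shifts push S's electronegativity up.
N > S: the two effects oppose for this pair; the down-group effect wins (3.04 vs 2.58).
O > N: O lies to the right of N in period 2, so the across-period effect alone puts O higher.
For reference (Pauling): N 3.04, O 3.44, Na 0.93, S 2.58, In 1.78.
So from highest to lowest: O > N > S > In > Na.

O > N > S > In > Na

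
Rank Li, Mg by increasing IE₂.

Mg, Li

IE_2 is the cost of taking one more electron from the +1 cation: Li⁺ is the bare [He] core; Mg⁺ still has 1 valence electron.
Breaking into a closed-shell core is much more expensive than removing a leftover valence electron — Li has the largest IE_2 here.
Approximate IE_2 values (kJ/mol): Li 7298, Mg 1451.
Putting it together, IE_2: Mg < Li.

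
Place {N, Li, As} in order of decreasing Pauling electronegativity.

Li is in period 2, group 1; N is in period 2, group 15; As is in period 4, group 15.
Electronegativity increases across a period and decreases down a group, tracking effective nuclear charge and atomic size.
These span different periods and groups, so the two trends combine.
As > Li: the two effects oppose for this pair; the across-period effect wins (2.18 vs 0.98).
N > As: they share group 15; the group trend gives N the larger value.
Tabulated electronegativity (Pauling): Li 0.98, N 3.04, As 2.18.
So from highest to lowest: N > As > Li.

N > As > Li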